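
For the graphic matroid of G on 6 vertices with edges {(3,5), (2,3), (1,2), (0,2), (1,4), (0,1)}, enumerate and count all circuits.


A circuit in a graphic matroid = edge set of a simple cycle.
G has 6 vertices and 6 edges.
Enumerating all minimal edge subsets forming cycles...
Total circuits found: 1.

1


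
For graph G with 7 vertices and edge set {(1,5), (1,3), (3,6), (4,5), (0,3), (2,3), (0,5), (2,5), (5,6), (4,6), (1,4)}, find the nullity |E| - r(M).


Cycle rank (nullity) = |E| - r(M) = |E| - (|V| - c).
|E| = 11, |V| = 7, c = 1.
Nullity = 11 - (7 - 1) = 11 - 6 = 5.

5


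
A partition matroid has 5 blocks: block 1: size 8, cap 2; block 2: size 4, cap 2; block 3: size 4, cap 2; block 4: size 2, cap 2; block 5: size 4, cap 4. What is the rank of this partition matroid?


Rank of a partition matroid = sum of min(|Si|, ci) for each block.
= min(8,2) + min(4,2) + min(4,2) + min(2,2) + min(4,4)
= 2 + 2 + 2 + 2 + 4
= 12.

12


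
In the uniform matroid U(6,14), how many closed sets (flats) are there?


Flats of U(6,14): every subset of size < 6 is a flat, plus E itself.
Count = C(14,0) + C(14,1) + C(14,2) + C(14,3) + C(14,4) + C(14,5) + 1
     = 1 + 14 + 91 + 364 + 1001 + 2002 + 1
     = 3474.

3474


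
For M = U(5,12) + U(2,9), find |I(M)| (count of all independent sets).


For a direct sum, |I(M1+M2)| = |I(M1)| * |I(M2)|.
|I(U(5,12))| = sum C(12,k) for k=0..5 = 1586.
|I(U(2,9))| = sum C(9,k) for k=0..2 = 46.
Total = 1586 * 46 = 72956.

72956


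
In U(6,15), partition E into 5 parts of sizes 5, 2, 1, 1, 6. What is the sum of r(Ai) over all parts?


r(Ai) = min(|Ai|, 6) for each part.
Sum = min(5,6) + min(2,6) + min(1,6) + min(1,6) + min(6,6)
    = 5 + 2 + 1 + 1 + 6
    = 15.

15


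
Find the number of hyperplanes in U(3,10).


Hyperplanes of U(3,10) are flats of rank 2.
In a uniform matroid, these are exactly the (2)-element subsets.
Count = C(10,2) = (10 * 9) / (1 * 2) = 45.

45


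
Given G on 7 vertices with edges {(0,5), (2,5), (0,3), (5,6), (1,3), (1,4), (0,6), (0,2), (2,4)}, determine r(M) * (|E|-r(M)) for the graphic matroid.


r(M) = |V| - c = 7 - 1 = 6.
nullity = |E| - r(M) = 9 - 6 = 3.
Product = 6 * 3 = 18.

18


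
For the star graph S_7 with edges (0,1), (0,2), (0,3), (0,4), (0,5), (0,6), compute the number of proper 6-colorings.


P(tree, k) = k * (k-1)^(6) for any tree on 7 vertices.
P(6) = 6 * 5^6 = 6 * 15625 = 93750.

93750


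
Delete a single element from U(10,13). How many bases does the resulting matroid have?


Deleting e from U(10,13) gives U(10,12) since n > r.
Bases of U(10,12) = C(12,10) = 66.

66


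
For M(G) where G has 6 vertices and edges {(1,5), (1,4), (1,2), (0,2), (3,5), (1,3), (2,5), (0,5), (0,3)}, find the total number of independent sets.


An independent set in a graphic matroid is an acyclic edge subset.
G has 6 vertices and 9 edges.
Enumerate all 2^9 = 512 subsets, checking for acyclicity.
Total independent sets = 268.

268


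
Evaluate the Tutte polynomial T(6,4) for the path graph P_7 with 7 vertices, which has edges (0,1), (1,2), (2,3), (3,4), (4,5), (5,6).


A path on 7 vertices is a tree with 6 edges.
T(x,y) = x^(6) for any tree.
T(6,4) = 6^6 = 46656.

46656


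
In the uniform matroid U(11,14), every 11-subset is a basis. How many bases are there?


Bases of U(11,14) are all 11-element subsets of the 14-element ground set.
Number of bases = C(14,11).
(14 choose 11) = 364.

364


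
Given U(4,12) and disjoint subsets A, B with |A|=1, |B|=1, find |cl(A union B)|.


|A union B| = 1 + 1 = 2 (disjoint).
In U(4,12), cl(S) = S if |S| < 4, else cl(S) = E.
Since 2 < 4, cl(A union B) = A union B.
|cl(A union B)| = 2.

2


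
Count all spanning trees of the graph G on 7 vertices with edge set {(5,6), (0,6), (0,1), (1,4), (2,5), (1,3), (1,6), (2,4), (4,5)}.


By Kirchhoff's matrix tree theorem, the number of spanning trees equals
the determinant of any cofactor of the Laplacian matrix L.
G has 7 vertices and 9 edges.
Computing the (6 x 6) cofactor determinant gives 30.

30


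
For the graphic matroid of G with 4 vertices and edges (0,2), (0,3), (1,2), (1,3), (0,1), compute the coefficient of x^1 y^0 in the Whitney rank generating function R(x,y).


R(x,y) = sum over A in 2^E of x^(r(E)-r(A)) * y^(|A|-r(A)).
G has 4 vertices, 5 edges. r(E) = 3.
Enumerate all 2^5 = 32 subsets.
Count subsets with r(E)-r(A)=1 and |A|-r(A)=0: 10.

10


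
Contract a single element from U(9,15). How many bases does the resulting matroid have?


Contracting e from U(9,15) gives U(8,14).
Bases of U(8,14) = (14 choose 8) = 3003.

3003


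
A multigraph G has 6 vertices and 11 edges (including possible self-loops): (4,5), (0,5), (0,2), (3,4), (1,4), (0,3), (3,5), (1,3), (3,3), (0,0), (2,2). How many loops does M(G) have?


In a graphic matroid, a loop is a self-loop edge (u,u) with rank 0.
Examining all 11 edges for self-loops...
Self-loops found: (3,3), (0,0), (2,2)
Number of loops = 3.

3


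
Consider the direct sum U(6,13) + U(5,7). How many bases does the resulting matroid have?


Bases of a direct sum M1 + M2: |B| = |B(M1)| * |B(M2)|.
|B(U(6,13))| = C(13,6) = 1716.
|B(U(5,7))| = C(7,5) = 21.
Total bases = 1716 * 21 = 36036.

36036


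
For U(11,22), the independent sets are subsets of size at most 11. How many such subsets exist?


Independent sets of U(11,22) are all subsets of size <= 11.
Count = C(22,0) + C(22,1) + C(22,2) + C(22,3) + C(22,4) + C(22,5) + C(22,6) + C(22,7) + C(22,8) + C(22,9) + C(22,10) + C(22,11)
     = 1 + 22 + 231 + 1540 + 7315 + 26334 + 74613 + 170544 + 319770 + 497420 + 646646 + 705432
     = 2449868.

2449868


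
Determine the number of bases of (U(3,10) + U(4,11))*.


(M1+M2)* = M1* + M2*.
M1* = U(7,10), bases: C(10,7) = 120.
M2* = U(7,11), bases: C(11,7) = 330.
|B(M*)| = 120 * 330 = 39600.

39600


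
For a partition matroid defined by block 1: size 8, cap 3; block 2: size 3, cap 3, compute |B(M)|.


A basis picks exactly ci elements from block i.
Number of bases = product of C(|Si|, ci).
= C(8,3) * C(3,3)
= 56 * 1
= 56.

56


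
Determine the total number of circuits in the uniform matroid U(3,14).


In U(3,14), circuits are the (4)-element subsets.
Any set of 4 elements is dependent, and removing any one element gives
an independent set of size 3, so it is a minimal dependent set.
Number of circuits = C(14,4) = 14! / (4! * 10!) = 1001.

1001


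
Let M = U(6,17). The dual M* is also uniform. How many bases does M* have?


The dual of U(r,n) is U(n-r, n) = U(11,17).
Bases of U(11,17) are all (11)-element subsets.
|B(M*)| = C(17,11) = 17! / (11! * 6!) = 12376.

12376


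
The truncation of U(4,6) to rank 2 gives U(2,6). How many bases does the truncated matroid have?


Truncating U(4,6) to rank 2 gives U(2,6).
Bases of U(2,6) are all 2-element subsets of 6 elements.
Number of bases = (6 choose 2) = 15.

15


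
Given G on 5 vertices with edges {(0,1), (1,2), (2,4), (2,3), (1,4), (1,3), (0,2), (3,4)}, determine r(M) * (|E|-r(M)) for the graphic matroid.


r(M) = |V| - c = 5 - 1 = 4.
nullity = |E| - r(M) = 8 - 4 = 4.
Product = 4 * 4 = 16.

16


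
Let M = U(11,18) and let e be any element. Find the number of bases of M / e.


Contracting e from U(11,18) gives U(10,17).
Bases of U(10,17) = (17 choose 10) = 19448.

19448


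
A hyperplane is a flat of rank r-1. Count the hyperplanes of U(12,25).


Hyperplanes of U(12,25) are flats of rank 11.
In a uniform matroid, these are exactly the (11)-element subsets.
Count = C(25,11) = 4457400.

4457400


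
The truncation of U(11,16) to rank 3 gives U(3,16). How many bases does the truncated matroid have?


Truncating U(11,16) to rank 3 gives U(3,16).
Bases of U(3,16) are all 3-element subsets of 16 elements.
Number of bases = C(16,3) = (16 * 15 * 14) / (1 * 2 * 3) = 560.

560


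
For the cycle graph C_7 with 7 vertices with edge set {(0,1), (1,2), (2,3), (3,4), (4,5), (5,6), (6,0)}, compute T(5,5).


T(C_7; x,y) = x + x^2 + ... + x^(6) + y.
T(5,5) = 5^1 + 5^2 + 5^3 + 5^4 + 5^5 + 5^6 + 5
= 5 + 25 + 125 + 625 + 3125 + 15625 + 5
= 19535.

19535


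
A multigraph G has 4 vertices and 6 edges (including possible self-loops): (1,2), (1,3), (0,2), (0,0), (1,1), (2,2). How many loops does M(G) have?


In a graphic matroid, a loop is a self-loop edge (u,u) with rank 0.
Examining all 6 edges for self-loops...
Self-loops found: (0,0), (1,1), (2,2)
Number of loops = 3.

3


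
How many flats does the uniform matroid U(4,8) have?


Flats of U(4,8): every subset of size < 4 is a flat, plus E itself.
Count = (8 choose 0) + (8 choose 1) + (8 choose 2) + (8 choose 3) + 1
     = 1 + 8 + 28 + 56 + 1
     = 94.

94


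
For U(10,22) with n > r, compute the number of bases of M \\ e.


Deleting e from U(10,22) gives U(10,21) since n > r.
Bases of U(10,21) = C(21,10) = 21! / (10! * 11!) = 352716.

352716


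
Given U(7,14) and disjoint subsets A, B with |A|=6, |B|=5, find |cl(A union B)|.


|A union B| = 6 + 5 = 11 (disjoint).
In U(7,14), cl(S) = S if |S| < 7, else cl(S) = E.
Since 11 >= 7, cl(A union B) = E.
|cl(A union B)| = 14.

14


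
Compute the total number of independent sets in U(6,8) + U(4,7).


For a direct sum, |I(M1+M2)| = |I(M1)| * |I(M2)|.
|I(U(6,8))| = sum C(8,k) for k=0..6 = 247.
|I(U(4,7))| = sum C(7,k) for k=0..4 = 99.
Total = 247 * 99 = 24453.

24453


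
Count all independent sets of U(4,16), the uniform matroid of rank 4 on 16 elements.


Independent sets of U(4,16) are all subsets of size <= 4.
Count = (16 choose 0) + (16 choose 1) + (16 choose 2) + (16 choose 3) + (16 choose 4)
     = 1 + 16 + 120 + 560 + 1820
     = 2517.

2517


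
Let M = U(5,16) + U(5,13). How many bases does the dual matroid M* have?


(M1+M2)* = M1* + M2*.
M1* = U(11,16), bases: C(16,11) = 4368.
M2* = U(8,13), bases: C(13,8) = 1287.
|B(M*)| = 4368 * 1287 = 5621616.

5621616


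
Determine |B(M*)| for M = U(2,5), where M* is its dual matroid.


The dual of U(r,n) is U(n-r, n) = U(3,5).
Bases of U(3,5) are all (3)-element subsets.
|B(M*)| = (5 choose 3) = 10.

10


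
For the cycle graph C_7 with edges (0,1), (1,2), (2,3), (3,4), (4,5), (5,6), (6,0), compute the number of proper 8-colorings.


P(C_7, k) = (k-1)^7 + (-1)^7*(k-1).
P(8) = (7)^7 - 7
= 823543 - 7 = 823536.

823536


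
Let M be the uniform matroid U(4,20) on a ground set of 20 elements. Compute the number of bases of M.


Bases of U(4,20) are all 4-element subsets of the 20-element ground set.
Number of bases = C(20,4).
C(20,4) = (20 * 19 * 18 * 17) / (1 * 2 * 3 * 4) = 4845.

4845


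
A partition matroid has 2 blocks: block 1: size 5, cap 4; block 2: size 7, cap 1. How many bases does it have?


A basis picks exactly ci elements from block i.
Number of bases = product of C(|Si|, ci).
= C(5,4) * C(7,1)
= 5 * 7
= 35.

35


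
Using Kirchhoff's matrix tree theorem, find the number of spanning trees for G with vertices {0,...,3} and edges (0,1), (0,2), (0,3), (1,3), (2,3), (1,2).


By Kirchhoff's matrix tree theorem, the number of spanning trees equals
the determinant of any cofactor of the Laplacian matrix L.
G has 4 vertices and 6 edges.
Computing the (3 x 3) cofactor determinant gives 16.

16


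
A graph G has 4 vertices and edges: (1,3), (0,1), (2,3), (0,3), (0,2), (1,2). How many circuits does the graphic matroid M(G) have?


A circuit in a graphic matroid = edge set of a simple cycle.
G has 4 vertices and 6 edges.
Enumerating all minimal edge subsets forming cycles...
Total circuits found: 7.

7


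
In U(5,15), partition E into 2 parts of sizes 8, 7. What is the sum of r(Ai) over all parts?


r(Ai) = min(|Ai|, 5) for each part.
Sum = min(8,5) + min(7,5)
    = 5 + 5
    = 10.

10


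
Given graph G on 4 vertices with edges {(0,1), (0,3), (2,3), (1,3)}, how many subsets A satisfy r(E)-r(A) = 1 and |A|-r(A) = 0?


R(x,y) = sum over A in 2^E of x^(r(E)-r(A)) * y^(|A|-r(A)).
G has 4 vertices, 4 edges. r(E) = 3.
Enumerate all 2^4 = 16 subsets.
Count subsets with r(E)-r(A)=1 and |A|-r(A)=0: 6.

6


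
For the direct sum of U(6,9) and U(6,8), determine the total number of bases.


Bases of a direct sum M1 + M2: |B| = |B(M1)| * |B(M2)|.
|B(U(6,9))| = C(9,6) = 84.
|B(U(6,8))| = C(8,6) = 28.
Total bases = 84 * 28 = 2352.

2352


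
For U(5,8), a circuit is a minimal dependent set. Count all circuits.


In U(5,8), circuits are the (6)-element subsets.
Any set of 6 elements is dependent, and removing any one element gives
an independent set of size 5, so it is a minimal dependent set.
Number of circuits = (8 choose 6) = 28.

28


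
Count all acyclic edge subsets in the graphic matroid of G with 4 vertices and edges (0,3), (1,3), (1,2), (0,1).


An independent set in a graphic matroid is an acyclic edge subset.
G has 4 vertices and 4 edges.
Enumerate all 2^4 = 16 subsets, checking for acyclicity.
Total independent sets = 14.

14


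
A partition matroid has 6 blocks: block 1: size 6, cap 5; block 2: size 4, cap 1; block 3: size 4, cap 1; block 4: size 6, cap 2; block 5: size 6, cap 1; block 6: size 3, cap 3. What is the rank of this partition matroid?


Rank of a partition matroid = sum of min(|Si|, ci) for each block.
= min(6,5) + min(4,1) + min(4,1) + min(6,2) + min(6,1) + min(3,3)
= 5 + 1 + 1 + 2 + 1 + 3
= 13.

13


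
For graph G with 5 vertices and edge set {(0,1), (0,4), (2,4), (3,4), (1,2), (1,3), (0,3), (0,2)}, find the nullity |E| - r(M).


Cycle rank (nullity) = |E| - r(M) = |E| - (|V| - c).
|E| = 8, |V| = 5, c = 1.
Nullity = 8 - (5 - 1) = 8 - 4 = 4.

4


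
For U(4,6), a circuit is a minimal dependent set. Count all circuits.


In U(4,6), circuits are the (5)-element subsets.
Any set of 5 elements is dependent, and removing any one element gives
an independent set of size 4, so it is a minimal dependent set.
Number of circuits = (6 choose 5) = 6.

6


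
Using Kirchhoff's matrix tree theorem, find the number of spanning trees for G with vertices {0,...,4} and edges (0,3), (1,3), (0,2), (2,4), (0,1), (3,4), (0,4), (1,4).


By Kirchhoff's matrix tree theorem, the number of spanning trees equals
the determinant of any cofactor of the Laplacian matrix L.
G has 5 vertices and 8 edges.
Computing the (4 x 4) cofactor determinant gives 40.

40


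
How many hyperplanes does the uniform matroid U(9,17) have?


Hyperplanes of U(9,17) are flats of rank 8.
In a uniform matroid, these are exactly the (8)-element subsets.
Count = C(17,8) = 24310.

24310


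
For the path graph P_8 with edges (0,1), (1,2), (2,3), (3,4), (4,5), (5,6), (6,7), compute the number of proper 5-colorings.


P(P_8, k) = k * (k-1)^(7).
P(5) = 5 * 4^7 = 5 * 16384 = 81920.

81920


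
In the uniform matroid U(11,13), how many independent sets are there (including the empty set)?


Independent sets of U(11,13) are all subsets of size <= 11.
Count = C(13,0) + C(13,1) + C(13,2) + C(13,3) + C(13,4) + C(13,5) + C(13,6) + C(13,7) + C(13,8) + C(13,9) + C(13,10) + C(13,11)
     = 1 + 13 + 78 + 286 + 715 + 1287 + 1716 + 1716 + 1287 + 715 + 286 + 78
     = 8178.

8178


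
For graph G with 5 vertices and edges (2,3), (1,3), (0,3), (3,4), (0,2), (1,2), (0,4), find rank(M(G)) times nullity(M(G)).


r(M) = |V| - c = 5 - 1 = 4.
nullity = |E| - r(M) = 7 - 4 = 3.
Product = 4 * 3 = 12.

12


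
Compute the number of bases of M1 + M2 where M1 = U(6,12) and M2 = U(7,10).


Bases of a direct sum M1 + M2: |B| = |B(M1)| * |B(M2)|.
|B(U(6,12))| = C(12,6) = 924.
|B(U(7,10))| = C(10,7) = 120.
Total bases = 924 * 120 = 110880.

110880


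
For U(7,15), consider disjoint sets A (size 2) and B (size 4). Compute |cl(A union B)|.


|A union B| = 2 + 4 = 6 (disjoint).
In U(7,15), cl(S) = S if |S| < 7, else cl(S) = E.
Since 6 < 7, cl(A union B) = A union B.
|cl(A union B)| = 6.

6


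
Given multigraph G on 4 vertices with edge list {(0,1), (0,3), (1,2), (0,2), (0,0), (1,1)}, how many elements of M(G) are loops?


In a graphic matroid, a loop is a self-loop edge (u,u) with rank 0.
Examining all 6 edges for self-loops...
Self-loops found: (0,0), (1,1)
Number of loops = 2.

2


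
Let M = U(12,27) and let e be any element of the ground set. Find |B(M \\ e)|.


Deleting e from U(12,27) gives U(12,26) since n > r.
Bases of U(12,26) = C(26,12) = 26! / (12! * 14!) = 9657700.

9657700


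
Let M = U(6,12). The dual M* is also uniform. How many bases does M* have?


The dual of U(r,n) is U(n-r, n) = U(6,12).
Bases of U(6,12) are all (6)-element subsets.
|B(M*)| = C(12,6) = 924.

924


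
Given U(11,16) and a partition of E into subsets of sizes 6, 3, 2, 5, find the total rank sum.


r(Ai) = min(|Ai|, 11) for each part.
Sum = min(6,11) + min(3,11) + min(2,11) + min(5,11)
    = 6 + 3 + 2 + 5
    = 16.

16


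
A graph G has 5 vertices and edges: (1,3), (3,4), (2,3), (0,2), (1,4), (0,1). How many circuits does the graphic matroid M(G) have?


A circuit in a graphic matroid = edge set of a simple cycle.
G has 5 vertices and 6 edges.
Enumerating all minimal edge subsets forming cycles...
Total circuits found: 3.

3


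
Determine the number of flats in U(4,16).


Flats of U(4,16): every subset of size < 4 is a flat, plus E itself.
Count = C(16,0) + C(16,1) + C(16,2) + C(16,3) + 1
     = 1 + 16 + 120 + 560 + 1
     = 698.

698


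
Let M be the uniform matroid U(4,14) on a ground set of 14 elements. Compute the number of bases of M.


Bases of U(4,14) are all 4-element subsets of the 14-element ground set.
Number of bases = C(14,4).
(14 choose 4) = 1001.

1001


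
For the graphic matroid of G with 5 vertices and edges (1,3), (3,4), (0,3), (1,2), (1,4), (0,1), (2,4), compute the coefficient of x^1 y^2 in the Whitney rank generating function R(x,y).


R(x,y) = sum over A in 2^E of x^(r(E)-r(A)) * y^(|A|-r(A)).
G has 5 vertices, 7 edges. r(E) = 4.
Enumerate all 2^7 = 128 subsets.
Count subsets with r(E)-r(A)=1 and |A|-r(A)=2: 2.

2


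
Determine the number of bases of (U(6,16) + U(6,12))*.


(M1+M2)* = M1* + M2*.
M1* = U(10,16), bases: C(16,10) = 8008.
M2* = U(6,12), bases: C(12,6) = 924.
|B(M*)| = 8008 * 924 = 7399392.

7399392


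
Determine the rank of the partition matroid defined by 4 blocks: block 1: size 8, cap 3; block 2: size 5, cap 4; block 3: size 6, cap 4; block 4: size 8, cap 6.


Rank of a partition matroid = sum of min(|Si|, ci) for each block.
= min(8,3) + min(5,4) + min(6,4) + min(8,6)
= 3 + 4 + 4 + 6
= 17.

17


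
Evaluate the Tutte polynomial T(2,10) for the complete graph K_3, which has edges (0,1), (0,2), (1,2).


T(K_3; x,y) = x^2 + x + y.
T(2,10) = 4 + 2 + 10 = 16.

16


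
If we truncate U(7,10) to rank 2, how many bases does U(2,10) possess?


Truncating U(7,10) to rank 2 gives U(2,10).
Bases of U(2,10) are all 2-element subsets of 10 elements.
Number of bases = (10 choose 2) = 45.

45


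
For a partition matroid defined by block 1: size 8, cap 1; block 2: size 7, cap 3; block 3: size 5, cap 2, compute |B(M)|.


A basis picks exactly ci elements from block i.
Number of bases = product of C(|Si|, ci).
= C(8,1) * C(7,3) * C(5,2)
= 8 * 35 * 10
= 2800.

2800


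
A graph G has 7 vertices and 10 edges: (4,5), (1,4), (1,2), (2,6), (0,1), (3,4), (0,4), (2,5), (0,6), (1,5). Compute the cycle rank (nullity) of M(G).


Cycle rank (nullity) = |E| - r(M) = |E| - (|V| - c).
|E| = 10, |V| = 7, c = 1.
Nullity = 10 - (7 - 1) = 10 - 6 = 4.

4


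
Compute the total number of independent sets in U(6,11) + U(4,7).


For a direct sum, |I(M1+M2)| = |I(M1)| * |I(M2)|.
|I(U(6,11))| = sum C(11,k) for k=0..6 = 1486.
|I(U(4,7))| = sum C(7,k) for k=0..4 = 99.
Total = 1486 * 99 = 147114.

147114


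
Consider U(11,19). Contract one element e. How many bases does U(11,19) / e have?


Contracting e from U(11,19) gives U(10,18).
Bases of U(10,18) = C(18,10) = 43758.

43758


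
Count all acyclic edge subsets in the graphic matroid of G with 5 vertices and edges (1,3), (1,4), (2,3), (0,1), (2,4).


An independent set in a graphic matroid is an acyclic edge subset.
G has 5 vertices and 5 edges.
Enumerate all 2^5 = 32 subsets, checking for acyclicity.
Total independent sets = 30.

30


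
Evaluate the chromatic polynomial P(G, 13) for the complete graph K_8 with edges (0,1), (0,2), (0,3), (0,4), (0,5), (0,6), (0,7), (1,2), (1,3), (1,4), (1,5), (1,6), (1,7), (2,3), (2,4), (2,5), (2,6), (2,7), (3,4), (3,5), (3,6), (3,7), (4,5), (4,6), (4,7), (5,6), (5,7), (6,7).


P(K_8, k) = k(k-1)(k-2)...(k-7).
P(13) = (13) * (12) * (11) * (10) * (9) * (8) * (7) * (6) = 51891840.

51891840


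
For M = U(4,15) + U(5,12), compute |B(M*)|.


(M1+M2)* = M1* + M2*.
M1* = U(11,15), bases: C(15,11) = 1365.
M2* = U(7,12), bases: C(12,7) = 792.
|B(M*)| = 1365 * 792 = 1081080.

1081080


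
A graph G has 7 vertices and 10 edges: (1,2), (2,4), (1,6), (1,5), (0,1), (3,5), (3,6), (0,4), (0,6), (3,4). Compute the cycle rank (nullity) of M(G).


Cycle rank (nullity) = |E| - r(M) = |E| - (|V| - c).
|E| = 10, |V| = 7, c = 1.
Nullity = 10 - (7 - 1) = 10 - 6 = 4.

4


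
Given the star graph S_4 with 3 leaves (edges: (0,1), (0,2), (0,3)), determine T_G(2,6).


A star on 4 vertices is a tree with 3 edges.
T(x,y) = x^(3) for any tree.
T(2,6) = 2^3 = 8.

8


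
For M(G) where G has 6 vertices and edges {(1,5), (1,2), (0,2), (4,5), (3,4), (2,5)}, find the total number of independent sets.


An independent set in a graphic matroid is an acyclic edge subset.
G has 6 vertices and 6 edges.
Enumerate all 2^6 = 64 subsets, checking for acyclicity.
Total independent sets = 56.

56


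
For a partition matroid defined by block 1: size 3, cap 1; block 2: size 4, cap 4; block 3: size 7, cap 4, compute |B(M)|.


A basis picks exactly ci elements from block i.
Number of bases = product of C(|Si|, ci).
= C(3,1) * C(4,4) * C(7,4)
= 3 * 1 * 35
= 105.

105


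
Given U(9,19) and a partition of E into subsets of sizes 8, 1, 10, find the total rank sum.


r(Ai) = min(|Ai|, 9) for each part.
Sum = min(8,9) + min(1,9) + min(10,9)
    = 8 + 1 + 9
    = 18.

18


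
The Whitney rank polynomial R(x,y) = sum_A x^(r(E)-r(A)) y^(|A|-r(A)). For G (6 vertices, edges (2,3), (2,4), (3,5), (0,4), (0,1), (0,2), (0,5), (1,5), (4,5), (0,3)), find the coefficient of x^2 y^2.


R(x,y) = sum over A in 2^E of x^(r(E)-r(A)) * y^(|A|-r(A)).
G has 6 vertices, 10 edges. r(E) = 5.
Enumerate all 2^10 = 1024 subsets.
Count subsets with r(E)-r(A)=2 and |A|-r(A)=2: 6.

6


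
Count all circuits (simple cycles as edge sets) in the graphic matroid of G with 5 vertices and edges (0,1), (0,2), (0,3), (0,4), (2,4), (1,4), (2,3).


A circuit in a graphic matroid = edge set of a simple cycle.
G has 5 vertices and 7 edges.
Enumerating all minimal edge subsets forming cycles...
Total circuits found: 6.

6


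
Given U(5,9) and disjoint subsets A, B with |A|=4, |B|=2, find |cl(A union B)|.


|A union B| = 4 + 2 = 6 (disjoint).
In U(5,9), cl(S) = S if |S| < 5, else cl(S) = E.
Since 6 >= 5, cl(A union B) = E.
|cl(A union B)| = 9.

9


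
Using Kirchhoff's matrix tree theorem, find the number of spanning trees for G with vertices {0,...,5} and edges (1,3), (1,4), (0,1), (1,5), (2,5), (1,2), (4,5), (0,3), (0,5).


By Kirchhoff's matrix tree theorem, the number of spanning trees equals
the determinant of any cofactor of the Laplacian matrix L.
G has 6 vertices and 9 edges.
Computing the (5 x 5) cofactor determinant gives 52.

52


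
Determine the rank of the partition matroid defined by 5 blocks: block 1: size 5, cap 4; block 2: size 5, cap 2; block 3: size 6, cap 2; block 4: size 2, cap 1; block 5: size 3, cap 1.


Rank of a partition matroid = sum of min(|Si|, ci) for each block.
= min(5,4) + min(5,2) + min(6,2) + min(2,1) + min(3,1)
= 4 + 2 + 2 + 1 + 1
= 10.

10


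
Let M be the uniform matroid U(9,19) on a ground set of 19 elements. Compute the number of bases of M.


Bases of U(9,19) are all 9-element subsets of the 19-element ground set.
Number of bases = C(19,9).
(19 choose 9) = 92378.

92378


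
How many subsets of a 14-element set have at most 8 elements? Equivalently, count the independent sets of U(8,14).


Independent sets of U(8,14) are all subsets of size <= 8.
Count = (14 choose 0) + (14 choose 1) + (14 choose 2) + (14 choose 3) + (14 choose 4) + (14 choose 5) + (14 choose 6) + (14 choose 7) + (14 choose 8)
     = 1 + 14 + 91 + 364 + 1001 + 2002 + 3003 + 3432 + 3003
     = 12911.

12911


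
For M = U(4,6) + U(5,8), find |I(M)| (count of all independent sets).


For a direct sum, |I(M1+M2)| = |I(M1)| * |I(M2)|.
|I(U(4,6))| = sum C(6,k) for k=0..4 = 57.
|I(U(5,8))| = sum C(8,k) for k=0..5 = 219.
Total = 57 * 219 = 12483.

12483


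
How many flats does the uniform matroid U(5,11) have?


Flats of U(5,11): every subset of size < 5 is a flat, plus E itself.
Count = (11 choose 0) + (11 choose 1) + (11 choose 2) + (11 choose 3) + (11 choose 4) + 1
     = 1 + 11 + 55 + 165 + 330 + 1
     = 563.

563


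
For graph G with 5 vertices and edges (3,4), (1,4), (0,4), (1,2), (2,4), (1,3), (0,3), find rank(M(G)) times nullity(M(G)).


r(M) = |V| - c = 5 - 1 = 4.
nullity = |E| - r(M) = 7 - 4 = 3.
Product = 4 * 3 = 12.

12


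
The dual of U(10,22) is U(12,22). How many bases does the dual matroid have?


The dual of U(r,n) is U(n-r, n) = U(12,22).
Bases of U(12,22) are all (12)-element subsets.
|B(M*)| = (22 choose 12) = 646646.

646646


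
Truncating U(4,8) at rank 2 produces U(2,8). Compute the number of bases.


Truncating U(4,8) to rank 2 gives U(2,8).
Bases of U(2,8) are all 2-element subsets of 8 elements.
Number of bases = (8 choose 2) = 28.

28


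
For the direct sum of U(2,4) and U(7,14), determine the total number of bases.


Bases of a direct sum M1 + M2: |B| = |B(M1)| * |B(M2)|.
|B(U(2,4))| = C(4,2) = 6.
|B(U(7,14))| = C(14,7) = 3432.
Total bases = 6 * 3432 = 20592.

20592


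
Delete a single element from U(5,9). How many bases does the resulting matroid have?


Deleting e from U(5,9) gives U(5,8) since n > r.
Bases of U(5,8) = C(8,5) = 56.

56


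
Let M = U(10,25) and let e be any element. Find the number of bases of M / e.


Contracting e from U(10,25) gives U(9,24).
Bases of U(9,24) = C(24,9) = 1307504.

1307504


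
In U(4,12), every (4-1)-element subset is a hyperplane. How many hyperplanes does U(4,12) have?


Hyperplanes of U(4,12) are flats of rank 3.
In a uniform matroid, these are exactly the (3)-element subsets.
Count = (12 choose 3) = 220.

220


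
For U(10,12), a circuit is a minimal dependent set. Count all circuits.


In U(10,12), circuits are the (11)-element subsets.
Any set of 11 elements is dependent, and removing any one element gives
an independent set of size 10, so it is a minimal dependent set.
Number of circuits = C(12,11) = 12! / (11! * 1!) = 12.

12


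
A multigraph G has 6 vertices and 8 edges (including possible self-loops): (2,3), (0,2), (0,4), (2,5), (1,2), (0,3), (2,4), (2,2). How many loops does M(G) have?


In a graphic matroid, a loop is a self-loop edge (u,u) with rank 0.
Examining all 8 edges for self-loops...
Self-loops found: (2,2)
Number of loops = 1.

1


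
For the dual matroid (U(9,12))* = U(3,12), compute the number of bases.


The dual of U(r,n) is U(n-r, n) = U(3,12).
Bases of U(3,12) are all (3)-element subsets.
|B(M*)| = (12 choose 3) = 220.

220


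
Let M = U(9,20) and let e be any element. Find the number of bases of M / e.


Contracting e from U(9,20) gives U(8,19).
Bases of U(8,19) = C(19,8) = 75582.

75582


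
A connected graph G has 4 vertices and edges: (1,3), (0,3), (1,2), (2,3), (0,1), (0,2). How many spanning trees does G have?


By Kirchhoff's matrix tree theorem, the number of spanning trees equals
the determinant of any cofactor of the Laplacian matrix L.
G has 4 vertices and 6 edges.
Computing the (3 x 3) cofactor determinant gives 16.

16


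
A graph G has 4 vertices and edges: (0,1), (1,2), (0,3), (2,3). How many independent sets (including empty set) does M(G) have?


An independent set in a graphic matroid is an acyclic edge subset.
G has 4 vertices and 4 edges.
Enumerate all 2^4 = 16 subsets, checking for acyclicity.
Total independent sets = 15.

15


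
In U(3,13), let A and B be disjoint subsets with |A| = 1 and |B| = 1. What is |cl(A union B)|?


|A union B| = 1 + 1 = 2 (disjoint).
In U(3,13), cl(S) = S if |S| < 3, else cl(S) = E.
Since 2 < 3, cl(A union B) = A union B.
|cl(A union B)| = 2.

2


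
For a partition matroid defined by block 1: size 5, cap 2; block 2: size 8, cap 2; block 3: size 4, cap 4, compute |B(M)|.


A basis picks exactly ci elements from block i.
Number of bases = product of C(|Si|, ci).
= C(5,2) * C(8,2) * C(4,4)
= 10 * 28 * 1
= 280.

280


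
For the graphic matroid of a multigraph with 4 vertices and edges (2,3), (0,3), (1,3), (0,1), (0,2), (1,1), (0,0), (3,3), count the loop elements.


In a graphic matroid, a loop is a self-loop edge (u,u) with rank 0.
Examining all 8 edges for self-loops...
Self-loops found: (1,1), (0,0), (3,3)
Number of loops = 3.

3


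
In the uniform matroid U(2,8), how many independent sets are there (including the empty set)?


Independent sets of U(2,8) are all subsets of size <= 2.
Count = C(8,0) + C(8,1) + C(8,2)
     = 1 + 8 + 28
     = 37.

37


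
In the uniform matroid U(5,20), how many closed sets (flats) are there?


Flats of U(5,20): every subset of size < 5 is a flat, plus E itself.
Count = C(20,0) + C(20,1) + C(20,2) + C(20,3) + C(20,4) + 1
     = 1 + 20 + 190 + 1140 + 4845 + 1
     = 6197.

6197


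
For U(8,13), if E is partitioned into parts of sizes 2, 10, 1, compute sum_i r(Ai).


r(Ai) = min(|Ai|, 8) for each part.
Sum = min(2,8) + min(10,8) + min(1,8)
    = 2 + 8 + 1
    = 11.

11


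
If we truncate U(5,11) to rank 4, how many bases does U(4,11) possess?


Truncating U(5,11) to rank 4 gives U(4,11).
Bases of U(4,11) are all 4-element subsets of 11 elements.
Number of bases = C(11,4) = 11! / (4! * 7!) = 330.

330


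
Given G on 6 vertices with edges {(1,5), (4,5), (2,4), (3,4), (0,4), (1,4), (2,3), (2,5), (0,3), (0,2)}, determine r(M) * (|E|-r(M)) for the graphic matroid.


r(M) = |V| - c = 6 - 1 = 5.
nullity = |E| - r(M) = 10 - 5 = 5.
Product = 5 * 5 = 25.

25


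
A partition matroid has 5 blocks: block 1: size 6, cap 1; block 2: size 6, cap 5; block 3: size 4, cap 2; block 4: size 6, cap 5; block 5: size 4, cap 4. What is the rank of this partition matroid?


Rank of a partition matroid = sum of min(|Si|, ci) for each block.
= min(6,1) + min(6,5) + min(4,2) + min(6,5) + min(4,4)
= 1 + 5 + 2 + 5 + 4
= 17.

17


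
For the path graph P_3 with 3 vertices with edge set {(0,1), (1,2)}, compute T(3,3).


A path on 3 vertices is a tree with 2 edges.
T(x,y) = x^(2) for any tree.
T(3,3) = 3^2 = 9.

9


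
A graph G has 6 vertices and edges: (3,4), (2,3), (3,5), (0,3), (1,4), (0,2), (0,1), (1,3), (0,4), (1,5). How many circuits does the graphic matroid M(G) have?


A circuit in a graphic matroid = edge set of a simple cycle.
G has 6 vertices and 10 edges.
Enumerating all minimal edge subsets forming cycles...
Total circuits found: 19.

19


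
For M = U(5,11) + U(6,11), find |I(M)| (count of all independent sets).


For a direct sum, |I(M1+M2)| = |I(M1)| * |I(M2)|.
|I(U(5,11))| = sum C(11,k) for k=0..5 = 1024.
|I(U(6,11))| = sum C(11,k) for k=0..6 = 1486.
Total = 1024 * 1486 = 1521664.

1521664


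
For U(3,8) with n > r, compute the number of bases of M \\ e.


Deleting e from U(3,8) gives U(3,7) since n > r.
Bases of U(3,7) = (7 choose 3) = 35.

35


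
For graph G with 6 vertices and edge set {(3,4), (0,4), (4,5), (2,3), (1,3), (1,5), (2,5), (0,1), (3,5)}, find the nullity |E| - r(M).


Cycle rank (nullity) = |E| - r(M) = |E| - (|V| - c).
|E| = 9, |V| = 6, c = 1.
Nullity = 9 - (6 - 1) = 9 - 5 = 4.

4


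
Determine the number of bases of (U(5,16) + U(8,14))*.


(M1+M2)* = M1* + M2*.
M1* = U(11,16), bases: C(16,11) = 4368.
M2* = U(6,14), bases: C(14,6) = 3003.
|B(M*)| = 4368 * 3003 = 13117104.

13117104


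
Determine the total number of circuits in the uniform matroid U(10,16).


In U(10,16), circuits are the (11)-element subsets.
Any set of 11 elements is dependent, and removing any one element gives
an independent set of size 10, so it is a minimal dependent set.
Number of circuits = C(16,11) = 16! / (11! * 5!) = 4368.

4368


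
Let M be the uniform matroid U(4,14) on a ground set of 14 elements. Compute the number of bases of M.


Bases of U(4,14) are all 4-element subsets of the 14-element ground set.
Number of bases = C(14,4).
(14 choose 4) = 1001.

1001


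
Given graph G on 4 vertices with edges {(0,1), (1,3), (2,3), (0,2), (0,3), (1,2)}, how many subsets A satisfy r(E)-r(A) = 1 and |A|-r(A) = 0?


R(x,y) = sum over A in 2^E of x^(r(E)-r(A)) * y^(|A|-r(A)).
G has 4 vertices, 6 edges. r(E) = 3.
Enumerate all 2^6 = 64 subsets.
Count subsets with r(E)-r(A)=1 and |A|-r(A)=0: 15.

15


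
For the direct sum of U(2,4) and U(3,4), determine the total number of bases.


Bases of a direct sum M1 + M2: |B| = |B(M1)| * |B(M2)|.
|B(U(2,4))| = C(4,2) = 6.
|B(U(3,4))| = C(4,3) = 4.
Total bases = 6 * 4 = 24.

24


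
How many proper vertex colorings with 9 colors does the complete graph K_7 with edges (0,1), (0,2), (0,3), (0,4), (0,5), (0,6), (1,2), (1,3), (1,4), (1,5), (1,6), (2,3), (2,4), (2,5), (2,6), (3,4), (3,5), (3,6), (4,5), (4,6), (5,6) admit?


P(K_7, k) = k(k-1)(k-2)...(k-6).
P(9) = (9) * (8) * (7) * (6) * (5) * (4) * (3) = 181440.

181440


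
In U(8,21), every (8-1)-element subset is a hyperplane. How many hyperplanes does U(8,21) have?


Hyperplanes of U(8,21) are flats of rank 7.
In a uniform matroid, these are exactly the (7)-element subsets.
Count = (21 choose 7) = 116280.

116280


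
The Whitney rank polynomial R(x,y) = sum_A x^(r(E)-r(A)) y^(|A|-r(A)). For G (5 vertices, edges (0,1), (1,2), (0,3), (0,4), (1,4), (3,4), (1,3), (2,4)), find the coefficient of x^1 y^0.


R(x,y) = sum over A in 2^E of x^(r(E)-r(A)) * y^(|A|-r(A)).
G has 5 vertices, 8 edges. r(E) = 4.
Enumerate all 2^8 = 256 subsets.
Count subsets with r(E)-r(A)=1 and |A|-r(A)=0: 51.

51


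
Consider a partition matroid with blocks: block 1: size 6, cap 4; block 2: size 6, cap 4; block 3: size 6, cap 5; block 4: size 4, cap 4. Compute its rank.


Rank of a partition matroid = sum of min(|Si|, ci) for each block.
= min(6,4) + min(6,4) + min(6,5) + min(4,4)
= 4 + 4 + 5 + 4
= 17.

17


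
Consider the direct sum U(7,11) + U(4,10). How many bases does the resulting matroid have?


Bases of a direct sum M1 + M2: |B| = |B(M1)| * |B(M2)|.
|B(U(7,11))| = C(11,7) = 330.
|B(U(4,10))| = C(10,4) = 210.
Total bases = 330 * 210 = 69300.

69300


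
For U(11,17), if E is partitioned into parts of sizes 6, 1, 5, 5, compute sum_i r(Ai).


r(Ai) = min(|Ai|, 11) for each part.
Sum = min(6,11) + min(1,11) + min(5,11) + min(5,11)
    = 6 + 1 + 5 + 5
    = 17.

17


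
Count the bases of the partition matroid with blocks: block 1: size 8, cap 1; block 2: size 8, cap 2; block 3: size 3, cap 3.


A basis picks exactly ci elements from block i.
Number of bases = product of C(|Si|, ci).
= C(8,1) * C(8,2) * C(3,3)
= 8 * 28 * 1
= 224.

224


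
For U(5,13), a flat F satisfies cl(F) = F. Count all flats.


Flats of U(5,13): every subset of size < 5 is a flat, plus E itself.
Count = C(13,0) + C(13,1) + C(13,2) + C(13,3) + C(13,4) + 1
     = 1 + 13 + 78 + 286 + 715 + 1
     = 1094.

1094


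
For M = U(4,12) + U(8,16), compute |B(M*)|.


(M1+M2)* = M1* + M2*.
M1* = U(8,12), bases: C(12,8) = 495.
M2* = U(8,16), bases: C(16,8) = 12870.
|B(M*)| = 495 * 12870 = 6370650.

6370650


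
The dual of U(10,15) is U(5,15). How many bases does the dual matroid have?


The dual of U(r,n) is U(n-r, n) = U(5,15).
Bases of U(5,15) are all (5)-element subsets.
|B(M*)| = C(15,5) = 3003.

3003


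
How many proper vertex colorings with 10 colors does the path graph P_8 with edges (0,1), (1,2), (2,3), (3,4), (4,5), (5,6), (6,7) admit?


P(P_8, k) = k * (k-1)^(7).
P(10) = 10 * 9^7 = 10 * 4782969 = 47829690.

47829690


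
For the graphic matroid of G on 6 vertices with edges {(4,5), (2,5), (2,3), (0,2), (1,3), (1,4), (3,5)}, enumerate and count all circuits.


A circuit in a graphic matroid = edge set of a simple cycle.
G has 6 vertices and 7 edges.
Enumerating all minimal edge subsets forming cycles...
Total circuits found: 3.

3


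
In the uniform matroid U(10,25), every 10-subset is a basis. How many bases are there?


Bases of U(10,25) are all 10-element subsets of the 25-element ground set.
Number of bases = C(25,10).
(25 choose 10) = 3268760.

3268760


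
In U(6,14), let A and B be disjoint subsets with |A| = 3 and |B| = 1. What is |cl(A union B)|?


|A union B| = 3 + 1 = 4 (disjoint).
In U(6,14), cl(S) = S if |S| < 6, else cl(S) = E.
Since 4 < 6, cl(A union B) = A union B.
|cl(A union B)| = 4.

4


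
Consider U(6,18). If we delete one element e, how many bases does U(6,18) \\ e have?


Deleting e from U(6,18) gives U(6,17) since n > r.
Bases of U(6,17) = (17 choose 6) = 12376.

12376


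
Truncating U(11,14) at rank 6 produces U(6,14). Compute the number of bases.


Truncating U(11,14) to rank 6 gives U(6,14).
Bases of U(6,14) are all 6-element subsets of 14 elements.
Number of bases = C(14,6) = 3003.

3003


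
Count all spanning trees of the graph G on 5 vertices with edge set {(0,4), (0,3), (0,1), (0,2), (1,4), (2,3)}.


By Kirchhoff's matrix tree theorem, the number of spanning trees equals
the determinant of any cofactor of the Laplacian matrix L.
G has 5 vertices and 6 edges.
Computing the (4 x 4) cofactor determinant gives 9.

9


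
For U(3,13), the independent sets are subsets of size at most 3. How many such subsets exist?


Independent sets of U(3,13) are all subsets of size <= 3.
Count = (13 choose 0) + (13 choose 1) + (13 choose 2) + (13 choose 3)
     = 1 + 13 + 78 + 286
     = 378.

378


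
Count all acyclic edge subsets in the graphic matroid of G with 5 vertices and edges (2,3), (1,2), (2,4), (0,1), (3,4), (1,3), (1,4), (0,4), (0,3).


An independent set in a graphic matroid is an acyclic edge subset.
G has 5 vertices and 9 edges.
Enumerate all 2^9 = 512 subsets, checking for acyclicity.
Total independent sets = 198.

198


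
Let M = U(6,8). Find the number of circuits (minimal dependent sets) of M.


In U(6,8), circuits are the (7)-element subsets.
Any set of 7 elements is dependent, and removing any one element gives
an independent set of size 6, so it is a minimal dependent set.
Number of circuits = C(8,7) = 8! / (7! * 1!) = 8.

8


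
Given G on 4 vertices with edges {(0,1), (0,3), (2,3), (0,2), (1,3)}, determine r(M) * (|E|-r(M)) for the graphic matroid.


r(M) = |V| - c = 4 - 1 = 3.
nullity = |E| - r(M) = 5 - 3 = 2.
Product = 3 * 2 = 6.

6


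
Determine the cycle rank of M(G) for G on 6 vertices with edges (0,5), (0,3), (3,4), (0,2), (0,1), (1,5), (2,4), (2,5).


Cycle rank (nullity) = |E| - r(M) = |E| - (|V| - c).
|E| = 8, |V| = 6, c = 1.
Nullity = 8 - (6 - 1) = 8 - 5 = 3.

3


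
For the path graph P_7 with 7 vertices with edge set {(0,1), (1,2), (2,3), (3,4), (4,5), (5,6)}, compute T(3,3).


A path on 7 vertices is a tree with 6 edges.
T(x,y) = x^(6) for any tree.
T(3,3) = 3^6 = 729.

729


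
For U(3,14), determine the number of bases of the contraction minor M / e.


Contracting e from U(3,14) gives U(2,13).
Bases of U(2,13) = (13 choose 2) = 78.

78


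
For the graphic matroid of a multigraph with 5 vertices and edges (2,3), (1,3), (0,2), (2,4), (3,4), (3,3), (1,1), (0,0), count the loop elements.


In a graphic matroid, a loop is a self-loop edge (u,u) with rank 0.
Examining all 8 edges for self-loops...
Self-loops found: (3,3), (1,1), (0,0)
Number of loops = 3.

3
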